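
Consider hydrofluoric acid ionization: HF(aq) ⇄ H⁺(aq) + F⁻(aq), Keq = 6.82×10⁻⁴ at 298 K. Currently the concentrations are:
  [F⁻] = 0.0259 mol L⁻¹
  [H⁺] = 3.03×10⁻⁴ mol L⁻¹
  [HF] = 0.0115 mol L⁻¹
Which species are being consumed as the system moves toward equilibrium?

none (at equilibrium)

Q = [H⁺]·[F⁻] / [HF] = (3.03×10⁻⁴)·(0.0259) / (0.0115) = 6.82×10⁻⁴
Q = 6.82×10⁻⁴ = Keq; the system is at equilibrium.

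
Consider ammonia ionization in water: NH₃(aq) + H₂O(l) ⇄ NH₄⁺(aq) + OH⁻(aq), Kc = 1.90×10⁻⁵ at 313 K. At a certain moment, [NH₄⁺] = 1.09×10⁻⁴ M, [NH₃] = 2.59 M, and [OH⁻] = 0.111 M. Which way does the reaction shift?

(H₂O is a pure liquid — omitted from Qc.)
Qc = [NH₄⁺]·[OH⁻] / [NH₃] = (1.09×10⁻⁴)·(0.111) / (2.59) = 4.67×10⁻⁶
Qc = 4.67×10⁻⁶ < Kc = 1.90×10⁻⁵, so the forward reaction proceeds.

toward products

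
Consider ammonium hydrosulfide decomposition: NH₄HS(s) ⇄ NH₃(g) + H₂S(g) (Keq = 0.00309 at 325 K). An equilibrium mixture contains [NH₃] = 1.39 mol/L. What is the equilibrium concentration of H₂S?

[H₂S] = 0.00222 mol/L

(NH₄HS is a pure solid — omitted from Keq.)
At equilibrium, Keq = [NH₃]·[H₂S] = 0.00309.
(1.39)·([H₂S]) = 0.00309
[H₂S] = 0.00222 mol/L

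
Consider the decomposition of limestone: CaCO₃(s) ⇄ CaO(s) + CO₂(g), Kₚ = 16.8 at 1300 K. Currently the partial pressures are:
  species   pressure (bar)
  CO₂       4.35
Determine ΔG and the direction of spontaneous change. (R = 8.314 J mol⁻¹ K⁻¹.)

(CaCO₃, CaO are pure solids — omitted from Qₚ.)
Qₚ = P(CO₂) = 4.35
ΔG = RT ln(Qₚ/Kₚ) = (8.314 J mol⁻¹ K⁻¹)(1300 K) × ln(4.35/16.8)
   = (10.81 kJ/mol)(-1.351) = -14.6 kJ/mol
ΔG < 0, so the forward reaction is spontaneous (proceeds forward).

ΔG = -14.6 kJ/mol; the forward reaction is spontaneous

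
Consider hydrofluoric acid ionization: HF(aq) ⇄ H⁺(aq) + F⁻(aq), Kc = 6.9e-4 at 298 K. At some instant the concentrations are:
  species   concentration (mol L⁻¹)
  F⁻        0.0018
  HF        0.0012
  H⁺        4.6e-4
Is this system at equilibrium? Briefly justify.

Qc = [H⁺]·[F⁻] / [HF] = (4.6e-4)·(0.0018) / (0.0012) = 6.9e-4
Qc = 6.9e-4 = Kc; the system is at equilibrium.

yes, at equilibrium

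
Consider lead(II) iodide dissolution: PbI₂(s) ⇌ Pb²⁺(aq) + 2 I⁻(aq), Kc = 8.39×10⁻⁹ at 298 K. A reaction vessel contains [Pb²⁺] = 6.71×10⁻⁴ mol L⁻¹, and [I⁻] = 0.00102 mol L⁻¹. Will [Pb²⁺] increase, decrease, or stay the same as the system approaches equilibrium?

increase

(PbI₂ is a pure solid — omitted from Qc.)
Qc = [Pb²⁺]·[I⁻]² = (6.71×10⁻⁴)·(0.00102)² = 6.98×10⁻¹⁰
Qc = 6.98×10⁻¹⁰ < Kc = 8.39×10⁻⁹: net forward reaction.
Pb²⁺ is a product, so it increases.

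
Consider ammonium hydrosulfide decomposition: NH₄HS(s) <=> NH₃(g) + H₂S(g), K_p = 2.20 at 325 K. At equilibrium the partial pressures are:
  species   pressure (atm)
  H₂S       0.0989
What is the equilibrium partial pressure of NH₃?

(NH₄HS is a pure solid — omitted from K_p.)
At equilibrium, K_p = P(NH₃)·P(H₂S) = 2.20.
(P(NH₃))·(0.0989) = 2.20
P(NH₃) = 22.2 atm

P(NH₃) = 22.2 atm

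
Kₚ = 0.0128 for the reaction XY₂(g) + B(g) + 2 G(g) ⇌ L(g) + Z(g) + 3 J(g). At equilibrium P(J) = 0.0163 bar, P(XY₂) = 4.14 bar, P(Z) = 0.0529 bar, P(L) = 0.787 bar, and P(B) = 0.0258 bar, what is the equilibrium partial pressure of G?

At equilibrium, Kₚ = P(L)·P(Z)·P(J)³ / (P(XY₂)·P(B)·P(G)²) = 0.0128.
(0.787)·(0.0529)·(0.0163)³ / ((4.14)·(0.0258)·(P(G))²) = 0.0128
P(G)² = 1.32e-4 ⇒ P(G) = 0.0115 bar

P(G) = 0.0115 bar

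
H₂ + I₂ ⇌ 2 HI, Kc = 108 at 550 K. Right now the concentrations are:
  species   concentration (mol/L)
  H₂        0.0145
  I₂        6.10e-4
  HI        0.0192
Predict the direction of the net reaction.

forward (toward products)

Qc = [HI]² / ([H₂]·[I₂]) = (0.0192)² / ((0.0145)·(6.10e-4)) = 41.7
Qc = 41.7 < Kc = 108, so the forward reaction proceeds.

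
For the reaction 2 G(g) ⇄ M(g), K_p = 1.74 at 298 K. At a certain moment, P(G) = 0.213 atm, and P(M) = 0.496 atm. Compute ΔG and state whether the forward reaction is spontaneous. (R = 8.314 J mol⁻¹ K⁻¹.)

Q_p = P(M) / P(G)² = (0.496) / (0.213)² = 10.9
ΔG = RT ln(Q_p/K_p) = (8.314 J mol⁻¹ K⁻¹)(298 K) × ln(10.9/1.74)
   = (2.478 kJ/mol)(1.835) = 4.55 kJ/mol
ΔG > 0, so the forward reaction is non-spontaneous (proceeds in reverse).

ΔG = 4.55 kJ/mol; the forward reaction is non-spontaneous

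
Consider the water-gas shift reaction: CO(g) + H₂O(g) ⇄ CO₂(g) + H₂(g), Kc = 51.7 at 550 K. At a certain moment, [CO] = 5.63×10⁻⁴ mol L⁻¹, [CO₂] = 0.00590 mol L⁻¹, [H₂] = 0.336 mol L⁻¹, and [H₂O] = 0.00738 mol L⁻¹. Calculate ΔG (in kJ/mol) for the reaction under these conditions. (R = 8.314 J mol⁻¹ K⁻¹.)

ΔG = 10.2 kJ/mol

Qc = [CO₂]·[H₂] / ([CO]·[H₂O]) = (0.00590)·(0.336) / ((5.63×10⁻⁴)·(0.00738)) = 477
ΔG = RT ln(Qc/Kc) = (8.314 J mol⁻¹ K⁻¹)(550 K) × ln(477/51.7)
   = (4.573 kJ/mol)(2.222) = 10.2 kJ/mol
ΔG > 0, so the forward reaction is non-spontaneous (proceeds in reverse).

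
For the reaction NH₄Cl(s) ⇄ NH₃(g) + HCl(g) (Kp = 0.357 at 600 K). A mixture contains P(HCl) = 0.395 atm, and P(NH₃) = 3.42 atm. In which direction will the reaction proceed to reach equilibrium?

reverse (toward reactants)

(NH₄Cl is a pure solid — omitted from Qp.)
Qp = P(NH₃)·P(HCl) = (3.42)·(0.395) = 1.35
Qp = 1.35 > Kp = 0.357, so the reverse reaction proceeds.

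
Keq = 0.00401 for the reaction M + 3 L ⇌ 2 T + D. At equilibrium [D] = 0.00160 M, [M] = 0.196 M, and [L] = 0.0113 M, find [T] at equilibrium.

At equilibrium, Keq = [T]²·[D] / ([M]·[L]³) = 0.00401.
([T])²·(0.00160) / ((0.196)·(0.0113)³) = 0.00401
[T]² = 7.09×10⁻⁷ ⇒ [T] = 8.42×10⁻⁴ M

[T] = 8.42×10⁻⁴ M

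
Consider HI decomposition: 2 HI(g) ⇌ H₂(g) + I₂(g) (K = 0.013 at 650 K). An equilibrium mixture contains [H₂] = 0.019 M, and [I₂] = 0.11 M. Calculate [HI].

At equilibrium, K = [H₂]·[I₂] / [HI]² = 0.013.
(0.019)·(0.11) / ([HI])² = 0.013
[HI]² = 0.161 ⇒ [HI] = 0.40 M

[HI] = 0.40 M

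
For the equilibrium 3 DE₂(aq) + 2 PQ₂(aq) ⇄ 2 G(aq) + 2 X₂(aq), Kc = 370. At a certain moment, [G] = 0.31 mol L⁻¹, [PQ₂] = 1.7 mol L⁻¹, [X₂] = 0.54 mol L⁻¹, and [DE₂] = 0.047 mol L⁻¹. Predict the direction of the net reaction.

Qc = [G]²·[X₂]² / ([DE₂]³·[PQ₂]²) = (0.31)²·(0.54)² / ((0.047)³·(1.7)²) = 93
Qc = 93 < Kc = 370, so the forward reaction proceeds.

to the right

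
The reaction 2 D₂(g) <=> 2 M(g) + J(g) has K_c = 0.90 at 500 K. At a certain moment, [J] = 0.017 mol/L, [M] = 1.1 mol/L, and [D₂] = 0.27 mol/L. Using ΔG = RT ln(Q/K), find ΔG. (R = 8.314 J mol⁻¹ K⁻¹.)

ΔG = -4.82 kJ/mol

Q_c = [M]²·[J] / [D₂]² = (1.1)²·(0.017) / (0.27)² = 0.282
ΔG = RT ln(Q_c/K_c) = (8.314 J mol⁻¹ K⁻¹)(500 K) × ln(0.282/0.90)
   = (4.157 kJ/mol)(-1.160) = -4.82 kJ/mol
ΔG < 0, so the forward reaction is spontaneous (proceeds forward).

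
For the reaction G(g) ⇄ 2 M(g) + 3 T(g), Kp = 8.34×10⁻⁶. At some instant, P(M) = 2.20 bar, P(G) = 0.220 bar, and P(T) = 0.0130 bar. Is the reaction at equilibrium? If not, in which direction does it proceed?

in the reverse direction

Qp = P(M)²·P(T)³ / P(G) = (2.20)²·(0.0130)³ / (0.220) = 4.83×10⁻⁵
Qp = 4.83×10⁻⁵ > Kp = 8.34×10⁻⁶, so the reverse reaction proceeds.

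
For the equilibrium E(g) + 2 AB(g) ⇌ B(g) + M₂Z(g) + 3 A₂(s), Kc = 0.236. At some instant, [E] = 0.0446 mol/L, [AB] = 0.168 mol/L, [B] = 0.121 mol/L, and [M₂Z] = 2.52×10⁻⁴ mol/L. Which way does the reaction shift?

toward products

(A₂ is a pure solid — omitted from Qc.)
Qc = [B]·[M₂Z] / ([E]·[AB]²) = (0.121)·(2.52×10⁻⁴) / ((0.0446)·(0.168)²) = 0.0242
Qc = 0.0242 < Kc = 0.236, so the forward reaction proceeds.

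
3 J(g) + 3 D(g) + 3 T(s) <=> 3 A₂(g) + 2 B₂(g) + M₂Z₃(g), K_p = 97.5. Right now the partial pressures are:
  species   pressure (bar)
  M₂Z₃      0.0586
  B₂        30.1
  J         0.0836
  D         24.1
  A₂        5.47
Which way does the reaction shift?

in the reverse direction

(T is a pure solid — omitted from Q_p.)
Q_p = P(A₂)³·P(B₂)²·P(M₂Z₃) / (P(J)³·P(D)³) = (5.47)³·(30.1)²·(0.0586) / ((0.0836)³·(24.1)³) = 1060
Q_p = 1060 > K_p = 97.5, so the reverse reaction proceeds.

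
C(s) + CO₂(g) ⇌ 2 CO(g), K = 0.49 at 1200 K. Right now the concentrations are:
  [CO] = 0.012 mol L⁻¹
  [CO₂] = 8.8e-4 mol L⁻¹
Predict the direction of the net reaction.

(C is a pure solid — omitted from Q.)
Q = [CO]² / [CO₂] = (0.012)² / (8.8e-4) = 0.16
Q = 0.16 < K = 0.49, so the forward reaction proceeds.

forward (toward products)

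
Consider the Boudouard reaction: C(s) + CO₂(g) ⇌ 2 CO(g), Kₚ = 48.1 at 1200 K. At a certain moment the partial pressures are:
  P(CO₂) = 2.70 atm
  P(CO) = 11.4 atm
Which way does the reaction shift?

neither direction; the system is at equilibrium

(C is a pure solid — omitted from Qₚ.)
Qₚ = P(CO)² / P(CO₂) = (11.4)² / (2.70) = 48.1
Qₚ = 48.1 = Kₚ, so the system is already at equilibrium.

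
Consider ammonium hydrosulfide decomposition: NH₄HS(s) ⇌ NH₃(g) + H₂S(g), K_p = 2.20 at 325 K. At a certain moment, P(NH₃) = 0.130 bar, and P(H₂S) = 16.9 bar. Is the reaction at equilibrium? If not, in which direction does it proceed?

(NH₄HS is a pure solid — omitted from Q_p.)
Q_p = P(NH₃)·P(H₂S) = (0.130)·(16.9) = 2.20
Q_p = 2.20 = K_p, so the system is already at equilibrium.

at equilibrium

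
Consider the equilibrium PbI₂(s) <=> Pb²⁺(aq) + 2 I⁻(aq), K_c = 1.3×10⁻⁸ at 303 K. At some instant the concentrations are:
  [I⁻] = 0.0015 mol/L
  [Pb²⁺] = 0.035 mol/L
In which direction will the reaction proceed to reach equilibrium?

toward reactants

(PbI₂ is a pure solid — omitted from Q_c.)
Q_c = [Pb²⁺]·[I⁻]² = (0.035)·(0.0015)² = 7.9×10⁻⁸
Q_c = 7.9×10⁻⁸ > K_c = 1.3×10⁻⁸, so the reverse reaction proceeds.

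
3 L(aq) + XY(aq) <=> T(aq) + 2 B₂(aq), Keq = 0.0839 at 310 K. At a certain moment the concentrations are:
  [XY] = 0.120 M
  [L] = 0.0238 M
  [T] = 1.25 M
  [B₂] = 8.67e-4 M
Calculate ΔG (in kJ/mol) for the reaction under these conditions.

ΔG = 4.99 kJ/mol

Q = [T]·[B₂]² / ([L]³·[XY]) = (1.25)·(8.67e-4)² / ((0.0238)³·(0.120)) = 0.581
ΔG = RT ln(Q/Keq) = (8.314 J mol⁻¹ K⁻¹)(310 K) × ln(0.581/0.0839)
   = (2.577 kJ/mol)(1.935) = 4.99 kJ/mol
ΔG > 0, so the forward reaction is non-spontaneous (proceeds in reverse).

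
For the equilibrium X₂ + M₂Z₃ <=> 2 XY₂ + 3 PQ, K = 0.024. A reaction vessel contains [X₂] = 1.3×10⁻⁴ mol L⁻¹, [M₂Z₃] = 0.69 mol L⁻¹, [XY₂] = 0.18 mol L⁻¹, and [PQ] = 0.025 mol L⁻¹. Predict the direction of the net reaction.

Q = [XY₂]²·[PQ]³ / ([X₂]·[M₂Z₃]) = (0.18)²·(0.025)³ / ((1.3×10⁻⁴)·(0.69)) = 0.0056
Q = 0.0056 < K = 0.024, so the forward reaction proceeds.

forward (toward products)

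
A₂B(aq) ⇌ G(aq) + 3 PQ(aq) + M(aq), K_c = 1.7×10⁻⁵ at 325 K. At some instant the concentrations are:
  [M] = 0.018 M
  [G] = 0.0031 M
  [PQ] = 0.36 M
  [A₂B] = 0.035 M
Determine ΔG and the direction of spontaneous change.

ΔG = 3.99 kJ/mol; the forward reaction is non-spontaneous

Q_c = [G]·[PQ]³·[M] / [A₂B] = (0.0031)·(0.36)³·(0.018) / (0.035) = 7.44×10⁻⁵
ΔG = RT ln(Q_c/K_c) = (8.314 J mol⁻¹ K⁻¹)(325 K) × ln(7.44×10⁻⁵/1.7×10⁻⁵)
   = (2.702 kJ/mol)(1.476) = 3.99 kJ/mol
ΔG > 0, so the forward reaction is non-spontaneous (proceeds in reverse).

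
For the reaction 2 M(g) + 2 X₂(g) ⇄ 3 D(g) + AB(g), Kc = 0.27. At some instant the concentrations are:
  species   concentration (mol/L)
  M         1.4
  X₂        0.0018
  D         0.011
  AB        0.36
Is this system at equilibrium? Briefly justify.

no; Q < K, reaction proceeds forward

Qc = [D]³·[AB] / ([M]²·[X₂]²) = (0.011)³·(0.36) / ((1.4)²·(0.0018)²) = 0.075
Qc = 0.075 < Kc = 0.27: net forward reaction.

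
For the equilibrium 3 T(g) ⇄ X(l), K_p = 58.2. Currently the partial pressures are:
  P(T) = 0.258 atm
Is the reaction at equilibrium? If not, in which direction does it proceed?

(X is a pure liquid — omitted from Q_p.)
Q_p = 1 / P(T)³ = 1 / (0.258)³ = 58.2
Q_p = 58.2 = K_p, so the system is already at equilibrium.

no net change (already at equilibrium)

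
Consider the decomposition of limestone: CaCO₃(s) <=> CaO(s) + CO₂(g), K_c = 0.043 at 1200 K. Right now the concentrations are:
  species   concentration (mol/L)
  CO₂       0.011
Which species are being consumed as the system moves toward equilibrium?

(CaCO₃, CaO are pure solids — omitted from Q_c.)
Q_c = [CO₂] = 0.011
Q_c = 0.011 < K_c = 0.043: net forward reaction.

CaCO₃ (reactants)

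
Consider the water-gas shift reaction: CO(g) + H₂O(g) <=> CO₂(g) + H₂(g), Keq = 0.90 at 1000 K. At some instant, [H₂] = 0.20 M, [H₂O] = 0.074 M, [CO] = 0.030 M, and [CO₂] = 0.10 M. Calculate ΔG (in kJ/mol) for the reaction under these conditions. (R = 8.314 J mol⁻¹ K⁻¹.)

ΔG = 19.2 kJ/mol

Q = [CO₂]·[H₂] / ([CO]·[H₂O]) = (0.10)·(0.20) / ((0.030)·(0.074)) = 9.01
ΔG = RT ln(Q/Keq) = (8.314 J mol⁻¹ K⁻¹)(1000 K) × ln(9.01/0.90)
   = (8.314 kJ/mol)(2.304) = 19.2 kJ/mol
ΔG > 0, so the forward reaction is non-spontaneous (proceeds in reverse).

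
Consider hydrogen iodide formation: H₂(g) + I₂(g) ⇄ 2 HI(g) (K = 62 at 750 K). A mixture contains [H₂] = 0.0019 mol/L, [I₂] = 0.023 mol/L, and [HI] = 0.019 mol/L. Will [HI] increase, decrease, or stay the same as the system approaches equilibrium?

increase

Q = [HI]² / ([H₂]·[I₂]) = (0.019)² / ((0.0019)·(0.023)) = 8.3
Q = 8.3 < K = 62: net forward reaction.
HI is a product, so it increases.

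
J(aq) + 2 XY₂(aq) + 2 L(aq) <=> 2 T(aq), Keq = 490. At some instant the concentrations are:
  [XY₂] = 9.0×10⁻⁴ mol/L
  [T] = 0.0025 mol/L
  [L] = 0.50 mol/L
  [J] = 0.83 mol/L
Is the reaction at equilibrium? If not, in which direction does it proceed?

forward (toward products)

Q = [T]² / ([J]·[XY₂]²·[L]²) = (0.0025)² / ((0.83)·(9.0×10⁻⁴)²·(0.50)²) = 37
Q = 37 < Keq = 490, so the forward reaction proceeds.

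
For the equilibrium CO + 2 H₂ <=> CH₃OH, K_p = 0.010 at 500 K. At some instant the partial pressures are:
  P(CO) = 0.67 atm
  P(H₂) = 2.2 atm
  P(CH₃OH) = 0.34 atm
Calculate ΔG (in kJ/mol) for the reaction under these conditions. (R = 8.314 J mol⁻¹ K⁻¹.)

ΔG = 9.77 kJ/mol

Q_p = P(CH₃OH) / (P(CO)·P(H₂)²) = (0.34) / ((0.67)·(2.2)²) = 0.105
ΔG = RT ln(Q_p/K_p) = (8.314 J mol⁻¹ K⁻¹)(500 K) × ln(0.105/0.010)
   = (4.157 kJ/mol)(2.351) = 9.77 kJ/mol
ΔG > 0, so the forward reaction is non-spontaneous (proceeds in reverse).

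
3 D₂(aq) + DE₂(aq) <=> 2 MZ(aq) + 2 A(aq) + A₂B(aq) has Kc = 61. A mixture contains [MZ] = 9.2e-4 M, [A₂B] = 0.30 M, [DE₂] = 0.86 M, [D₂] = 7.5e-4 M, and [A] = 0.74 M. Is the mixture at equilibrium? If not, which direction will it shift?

no; Q > K, reaction proceeds in reverse

Qc = [MZ]²·[A]²·[A₂B] / ([D₂]³·[DE₂]) = (9.2e-4)²·(0.74)²·(0.30) / ((7.5e-4)³·(0.86)) = 380
Qc = 380 > Kc = 61: net reverse reaction.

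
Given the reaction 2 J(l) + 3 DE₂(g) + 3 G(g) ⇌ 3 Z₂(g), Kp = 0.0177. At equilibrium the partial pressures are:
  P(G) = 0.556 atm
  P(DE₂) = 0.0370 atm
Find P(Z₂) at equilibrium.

(J is a pure liquid — omitted from Kp.)
At equilibrium, Kp = P(Z₂)³ / (P(DE₂)³·P(G)³) = 0.0177.
(P(Z₂))³ / ((0.0370)³·(0.556)³) = 0.0177
P(Z₂)³ = 1.54×10⁻⁷ ⇒ P(Z₂) = 0.00536 atm

P(Z₂) = 0.00536 atm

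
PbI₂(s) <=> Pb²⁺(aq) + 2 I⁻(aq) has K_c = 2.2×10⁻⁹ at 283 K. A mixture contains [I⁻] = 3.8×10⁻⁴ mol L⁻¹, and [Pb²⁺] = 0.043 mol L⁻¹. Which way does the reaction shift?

(PbI₂ is a pure solid — omitted from Q_c.)
Q_c = [Pb²⁺]·[I⁻]² = (0.043)·(3.8×10⁻⁴)² = 6.2×10⁻⁹
Q_c = 6.2×10⁻⁹ > K_c = 2.2×10⁻⁹, so the reverse reaction proceeds.

in the reverse direction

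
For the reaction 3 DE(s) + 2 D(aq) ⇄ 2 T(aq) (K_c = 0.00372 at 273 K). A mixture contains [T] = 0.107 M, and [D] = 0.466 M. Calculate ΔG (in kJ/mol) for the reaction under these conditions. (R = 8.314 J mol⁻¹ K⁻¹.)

ΔG = 6.02 kJ/mol

(DE is a pure solid — omitted from Q_c.)
Q_c = [T]² / [D]² = (0.107)² / (0.466)² = 0.0527
ΔG = RT ln(Q_c/K_c) = (8.314 J mol⁻¹ K⁻¹)(273 K) × ln(0.0527/0.00372)
   = (2.270 kJ/mol)(2.651) = 6.02 kJ/mol
ΔG > 0, so the forward reaction is non-spontaneous (proceeds in reverse).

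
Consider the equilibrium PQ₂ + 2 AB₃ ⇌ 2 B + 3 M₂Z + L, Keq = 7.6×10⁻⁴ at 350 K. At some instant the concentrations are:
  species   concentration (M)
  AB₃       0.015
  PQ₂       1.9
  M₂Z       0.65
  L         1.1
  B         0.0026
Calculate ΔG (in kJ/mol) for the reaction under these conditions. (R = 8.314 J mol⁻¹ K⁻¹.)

ΔG = 5.35 kJ/mol

Q = [B]²·[M₂Z]³·[L] / ([PQ₂]·[AB₃]²) = (0.0026)²·(0.65)³·(1.1) / ((1.9)·(0.015)²) = 0.00478
ΔG = RT ln(Q/Keq) = (8.314 J mol⁻¹ K⁻¹)(350 K) × ln(0.00478/7.6×10⁻⁴)
   = (2.910 kJ/mol)(1.839) = 5.35 kJ/mol
ΔG > 0, so the forward reaction is non-spontaneous (proceeds in reverse).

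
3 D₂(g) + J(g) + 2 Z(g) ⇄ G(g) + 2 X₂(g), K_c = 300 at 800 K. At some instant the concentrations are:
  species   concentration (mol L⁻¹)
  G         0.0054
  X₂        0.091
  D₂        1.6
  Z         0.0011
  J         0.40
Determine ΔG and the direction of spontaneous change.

ΔG = -17.2 kJ/mol; the forward reaction is spontaneous

Q_c = [G]·[X₂]² / ([D₂]³·[J]·[Z]²) = (0.0054)·(0.091)² / ((1.6)³·(0.40)·(0.0011)²) = 22.6
ΔG = RT ln(Q_c/K_c) = (8.314 J mol⁻¹ K⁻¹)(800 K) × ln(22.6/300)
   = (6.651 kJ/mol)(-2.586) = -17.2 kJ/mol
ΔG < 0, so the forward reaction is spontaneous (proceeds forward).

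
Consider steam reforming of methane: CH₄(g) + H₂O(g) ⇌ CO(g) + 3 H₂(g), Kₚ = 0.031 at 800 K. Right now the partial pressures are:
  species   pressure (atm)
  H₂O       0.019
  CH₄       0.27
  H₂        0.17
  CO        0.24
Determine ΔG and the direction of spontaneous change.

ΔG = 13.3 kJ/mol; the forward reaction is non-spontaneous

Qₚ = P(CO)·P(H₂)³ / (P(CH₄)·P(H₂O)) = (0.24)·(0.17)³ / ((0.27)·(0.019)) = 0.230
ΔG = RT ln(Qₚ/Kₚ) = (8.314 J mol⁻¹ K⁻¹)(800 K) × ln(0.230/0.031)
   = (6.651 kJ/mol)(2.004) = 13.3 kJ/mol
ΔG > 0, so the forward reaction is non-spontaneous (proceeds in reverse).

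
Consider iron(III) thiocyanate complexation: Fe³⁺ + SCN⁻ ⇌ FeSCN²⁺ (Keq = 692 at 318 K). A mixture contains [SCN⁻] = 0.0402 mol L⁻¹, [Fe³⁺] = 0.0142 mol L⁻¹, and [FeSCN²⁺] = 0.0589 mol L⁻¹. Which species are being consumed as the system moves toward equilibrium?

Fe³⁺, SCN⁻ (reactants)

Q = [FeSCN²⁺] / ([Fe³⁺]·[SCN⁻]) = (0.0589) / ((0.0142)·(0.0402)) = 103
Q = 103 < Keq = 692: net forward reaction.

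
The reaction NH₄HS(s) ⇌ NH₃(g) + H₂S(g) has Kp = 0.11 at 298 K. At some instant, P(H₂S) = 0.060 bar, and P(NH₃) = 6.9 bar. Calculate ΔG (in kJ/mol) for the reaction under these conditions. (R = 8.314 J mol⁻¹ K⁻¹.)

ΔG = 3.28 kJ/mol

(NH₄HS is a pure solid — omitted from Qp.)
Qp = P(NH₃)·P(H₂S) = (6.9)·(0.060) = 0.414
ΔG = RT ln(Qp/Kp) = (8.314 J mol⁻¹ K⁻¹)(298 K) × ln(0.414/0.11)
   = (2.478 kJ/mol)(1.325) = 3.28 kJ/mol
ΔG > 0, so the forward reaction is non-spontaneous (proceeds in reverse).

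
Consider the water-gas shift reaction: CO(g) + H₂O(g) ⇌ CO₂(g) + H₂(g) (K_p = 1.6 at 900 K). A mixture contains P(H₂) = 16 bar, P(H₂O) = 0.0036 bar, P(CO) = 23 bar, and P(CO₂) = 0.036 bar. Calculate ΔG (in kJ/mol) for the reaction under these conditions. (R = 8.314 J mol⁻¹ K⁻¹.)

Q_p = P(CO₂)·P(H₂) / (P(CO)·P(H₂O)) = (0.036)·(16) / ((23)·(0.0036)) = 6.96
ΔG = RT ln(Q_p/K_p) = (8.314 J mol⁻¹ K⁻¹)(900 K) × ln(6.96/1.6)
   = (7.483 kJ/mol)(1.470) = 11.0 kJ/mol
ΔG > 0, so the forward reaction is non-spontaneous (proceeds in reverse).

ΔG = 11.0 kJ/mol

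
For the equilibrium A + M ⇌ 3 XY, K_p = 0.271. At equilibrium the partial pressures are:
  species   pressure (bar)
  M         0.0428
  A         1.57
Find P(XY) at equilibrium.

At equilibrium, K_p = P(XY)³ / (P(A)·P(M)) = 0.271.
(P(XY))³ / ((1.57)·(0.0428)) = 0.271
P(XY)³ = 0.0182 ⇒ P(XY) = 0.263 bar

P(XY) = 0.263 bar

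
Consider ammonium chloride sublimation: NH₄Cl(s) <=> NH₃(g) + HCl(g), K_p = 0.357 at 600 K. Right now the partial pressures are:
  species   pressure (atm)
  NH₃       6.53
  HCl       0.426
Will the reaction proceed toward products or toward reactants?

(NH₄Cl is a pure solid — omitted from Q_p.)
Q_p = P(NH₃)·P(HCl) = (6.53)·(0.426) = 2.78
Q_p = 2.78 > K_p = 0.357, so the reverse reaction proceeds.

to the left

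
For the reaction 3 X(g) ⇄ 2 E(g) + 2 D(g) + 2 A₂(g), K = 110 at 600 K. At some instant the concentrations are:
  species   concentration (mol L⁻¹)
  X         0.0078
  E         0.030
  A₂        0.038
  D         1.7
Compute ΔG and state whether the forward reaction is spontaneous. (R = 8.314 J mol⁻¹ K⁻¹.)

ΔG = -13.1 kJ/mol; the forward reaction is spontaneous

Q = [E]²·[D]²·[A₂]² / [X]³ = (0.030)²·(1.7)²·(0.038)² / (0.0078)³ = 7.91
ΔG = RT ln(Q/K) = (8.314 J mol⁻¹ K⁻¹)(600 K) × ln(7.91/110)
   = (4.988 kJ/mol)(-2.632) = -13.1 kJ/mol
ΔG < 0, so the forward reaction is spontaneous (proceeds forward).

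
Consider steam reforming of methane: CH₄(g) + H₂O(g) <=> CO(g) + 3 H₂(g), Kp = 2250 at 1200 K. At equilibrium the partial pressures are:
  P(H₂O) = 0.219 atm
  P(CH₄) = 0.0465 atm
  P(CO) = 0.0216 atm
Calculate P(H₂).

At equilibrium, Kp = P(CO)·P(H₂)³ / (P(CH₄)·P(H₂O)) = 2250.
(0.0216)·(P(H₂))³ / ((0.0465)·(0.219)) = 2250
P(H₂)³ = 1060 ⇒ P(H₂) = 10.2 atm

P(H₂) = 10.2 atm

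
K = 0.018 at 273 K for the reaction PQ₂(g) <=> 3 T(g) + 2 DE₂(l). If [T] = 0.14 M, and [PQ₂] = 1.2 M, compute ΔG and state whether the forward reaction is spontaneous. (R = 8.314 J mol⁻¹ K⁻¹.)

ΔG = -4.68 kJ/mol; the forward reaction is spontaneous

(DE₂ is a pure liquid — omitted from Q.)
Q = [T]³ / [PQ₂] = (0.14)³ / (1.2) = 0.00229
ΔG = RT ln(Q/K) = (8.314 J mol⁻¹ K⁻¹)(273 K) × ln(0.00229/0.018)
   = (2.270 kJ/mol)(-2.062) = -4.68 kJ/mol
ΔG < 0, so the forward reaction is spontaneous (proceeds forward).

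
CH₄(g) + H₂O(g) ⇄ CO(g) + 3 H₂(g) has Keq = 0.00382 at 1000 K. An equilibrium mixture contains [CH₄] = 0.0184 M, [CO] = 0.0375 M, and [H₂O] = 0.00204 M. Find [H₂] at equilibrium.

At equilibrium, Keq = [CO]·[H₂]³ / ([CH₄]·[H₂O]) = 0.00382.
(0.0375)·([H₂])³ / ((0.0184)·(0.00204)) = 0.00382
[H₂]³ = 3.82×10⁻⁶ ⇒ [H₂] = 0.0156 M

[H₂] = 0.0156 M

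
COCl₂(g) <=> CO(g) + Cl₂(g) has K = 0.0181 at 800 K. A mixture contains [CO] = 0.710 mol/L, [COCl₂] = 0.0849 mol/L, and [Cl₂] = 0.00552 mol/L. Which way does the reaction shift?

reverse (toward reactants)

Q = [CO]·[Cl₂] / [COCl₂] = (0.710)·(0.00552) / (0.0849) = 0.0462
Q = 0.0462 > K = 0.0181, so the reverse reaction proceeds.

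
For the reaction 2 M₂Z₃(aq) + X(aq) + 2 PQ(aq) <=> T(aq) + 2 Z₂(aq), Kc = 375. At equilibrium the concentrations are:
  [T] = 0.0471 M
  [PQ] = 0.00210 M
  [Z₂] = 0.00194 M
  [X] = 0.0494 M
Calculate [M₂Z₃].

At equilibrium, Kc = [T]·[Z₂]² / ([M₂Z₃]²·[X]·[PQ]²) = 375.
(0.0471)·(0.00194)² / (([M₂Z₃])²·(0.0494)·(0.00210)²) = 375
[M₂Z₃]² = 0.00217 ⇒ [M₂Z₃] = 0.0466 M

[M₂Z₃] = 0.0466 M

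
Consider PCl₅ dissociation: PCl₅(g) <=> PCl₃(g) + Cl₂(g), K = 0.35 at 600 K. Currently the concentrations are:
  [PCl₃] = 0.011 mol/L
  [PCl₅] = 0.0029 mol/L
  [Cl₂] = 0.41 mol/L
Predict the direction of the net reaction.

to the left

Q = [PCl₃]·[Cl₂] / [PCl₅] = (0.011)·(0.41) / (0.0029) = 1.6
Q = 1.6 > K = 0.35, so the reverse reaction proceeds.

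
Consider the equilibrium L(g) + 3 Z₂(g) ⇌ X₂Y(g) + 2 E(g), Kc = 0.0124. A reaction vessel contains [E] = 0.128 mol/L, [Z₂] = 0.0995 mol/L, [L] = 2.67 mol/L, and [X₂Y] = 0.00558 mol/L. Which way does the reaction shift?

in the reverse direction

Qc = [X₂Y]·[E]² / ([L]·[Z₂]³) = (0.00558)·(0.128)² / ((2.67)·(0.0995)³) = 0.0348
Qc = 0.0348 > Kc = 0.0124, so the reverse reaction proceeds.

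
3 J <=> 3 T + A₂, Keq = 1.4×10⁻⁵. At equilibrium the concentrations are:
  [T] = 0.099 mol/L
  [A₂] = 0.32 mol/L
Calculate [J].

At equilibrium, Keq = [T]³·[A₂] / [J]³ = 1.4×10⁻⁵.
(0.099)³·(0.32) / ([J])³ = 1.4×10⁻⁵
[J]³ = 22.2 ⇒ [J] = 2.8 mol/L

[J] = 2.8 mol/L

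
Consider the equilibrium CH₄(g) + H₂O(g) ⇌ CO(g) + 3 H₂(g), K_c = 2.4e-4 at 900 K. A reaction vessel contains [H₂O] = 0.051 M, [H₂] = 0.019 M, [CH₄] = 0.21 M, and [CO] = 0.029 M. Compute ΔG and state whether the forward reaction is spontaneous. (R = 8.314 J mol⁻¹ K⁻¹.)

ΔG = -19.1 kJ/mol; the forward reaction is spontaneous

Q_c = [CO]·[H₂]³ / ([CH₄]·[H₂O]) = (0.029)·(0.019)³ / ((0.21)·(0.051)) = 1.86e-5
ΔG = RT ln(Q_c/K_c) = (8.314 J mol⁻¹ K⁻¹)(900 K) × ln(1.86e-5/2.4e-4)
   = (7.483 kJ/mol)(-2.557) = -19.1 kJ/mol
ΔG < 0, so the forward reaction is spontaneous (proceeds forward).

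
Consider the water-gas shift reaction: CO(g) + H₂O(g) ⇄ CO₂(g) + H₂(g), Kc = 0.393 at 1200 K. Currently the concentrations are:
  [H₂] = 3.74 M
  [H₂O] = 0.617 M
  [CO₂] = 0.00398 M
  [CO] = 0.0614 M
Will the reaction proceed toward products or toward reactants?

Qc = [CO₂]·[H₂] / ([CO]·[H₂O]) = (0.00398)·(3.74) / ((0.0614)·(0.617)) = 0.393
Qc = 0.393 = Kc, so the system is already at equilibrium.

no net change (already at equilibrium)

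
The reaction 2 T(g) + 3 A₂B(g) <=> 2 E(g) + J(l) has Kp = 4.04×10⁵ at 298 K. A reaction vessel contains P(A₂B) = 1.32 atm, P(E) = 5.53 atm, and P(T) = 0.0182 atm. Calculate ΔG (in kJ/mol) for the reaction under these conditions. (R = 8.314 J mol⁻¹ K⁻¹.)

ΔG = -5.72 kJ/mol

(J is a pure liquid — omitted from Qp.)
Qp = P(E)² / (P(T)²·P(A₂B)³) = (5.53)² / ((0.0182)²·(1.32)³) = 40100
ΔG = RT ln(Qp/Kp) = (8.314 J mol⁻¹ K⁻¹)(298 K) × ln(40100/4.04×10⁵)
   = (2.478 kJ/mol)(-2.310) = -5.72 kJ/mol
ΔG < 0, so the forward reaction is spontaneous (proceeds forward).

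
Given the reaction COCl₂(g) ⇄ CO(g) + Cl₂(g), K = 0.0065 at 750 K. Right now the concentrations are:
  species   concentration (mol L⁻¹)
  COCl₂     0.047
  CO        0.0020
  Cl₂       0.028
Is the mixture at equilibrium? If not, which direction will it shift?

Q = [CO]·[Cl₂] / [COCl₂] = (0.0020)·(0.028) / (0.047) = 0.0012
Q = 0.0012 < K = 0.0065: net forward reaction.

no; Q < K, reaction proceeds forward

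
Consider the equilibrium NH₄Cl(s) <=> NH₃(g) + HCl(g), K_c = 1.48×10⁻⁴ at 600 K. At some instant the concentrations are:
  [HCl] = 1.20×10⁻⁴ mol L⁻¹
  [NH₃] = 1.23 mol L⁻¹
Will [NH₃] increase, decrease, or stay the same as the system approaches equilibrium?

(NH₄Cl is a pure solid — omitted from Q_c.)
Q_c = [NH₃]·[HCl] = (1.23)·(1.20×10⁻⁴) = 1.48×10⁻⁴
Q_c = 1.48×10⁻⁴ = K_c; the system is at equilibrium.

stay the same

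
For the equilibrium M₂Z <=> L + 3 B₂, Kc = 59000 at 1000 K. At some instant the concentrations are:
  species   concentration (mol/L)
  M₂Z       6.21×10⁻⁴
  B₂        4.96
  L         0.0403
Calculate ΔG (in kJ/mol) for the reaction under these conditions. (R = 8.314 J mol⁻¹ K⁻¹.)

Qc = [L]·[B₂]³ / [M₂Z] = (0.0403)·(4.96)³ / (6.21×10⁻⁴) = 7920
ΔG = RT ln(Qc/Kc) = (8.314 J mol⁻¹ K⁻¹)(1000 K) × ln(7920/59000)
   = (8.314 kJ/mol)(-2.008) = -16.7 kJ/mol
ΔG < 0, so the forward reaction is spontaneous (proceeds forward).

ΔG = -16.7 kJ/mol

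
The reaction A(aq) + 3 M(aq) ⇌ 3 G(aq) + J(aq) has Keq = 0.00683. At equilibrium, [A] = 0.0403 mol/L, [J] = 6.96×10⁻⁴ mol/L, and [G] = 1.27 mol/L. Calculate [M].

[M] = 1.73 mol/L

At equilibrium, Keq = [G]³·[J] / ([A]·[M]³) = 0.00683.
(1.27)³·(6.96×10⁻⁴) / ((0.0403)·([M])³) = 0.00683
[M]³ = 5.18 ⇒ [M] = 1.73 mol/L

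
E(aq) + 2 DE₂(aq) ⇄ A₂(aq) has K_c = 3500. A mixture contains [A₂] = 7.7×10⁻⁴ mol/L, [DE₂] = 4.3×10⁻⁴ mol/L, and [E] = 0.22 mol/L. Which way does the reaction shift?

Q_c = [A₂] / ([E]·[DE₂]²) = (7.7×10⁻⁴) / ((0.22)·(4.3×10⁻⁴)²) = 19000
Q_c = 19000 > K_c = 3500, so the reverse reaction proceeds.

to the left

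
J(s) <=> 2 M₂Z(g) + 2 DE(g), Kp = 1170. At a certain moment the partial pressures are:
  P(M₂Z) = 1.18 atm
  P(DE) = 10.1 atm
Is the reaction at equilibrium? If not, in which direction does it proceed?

to the right

(J is a pure solid — omitted from Qp.)
Qp = P(M₂Z)²·P(DE)² = (1.18)²·(10.1)² = 142
Qp = 142 < Kp = 1170, so the forward reaction proceeds.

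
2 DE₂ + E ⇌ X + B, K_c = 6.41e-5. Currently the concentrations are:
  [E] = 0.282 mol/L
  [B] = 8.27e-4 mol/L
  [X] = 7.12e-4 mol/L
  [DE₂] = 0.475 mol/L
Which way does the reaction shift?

Q_c = [X]·[B] / ([DE₂]²·[E]) = (7.12e-4)·(8.27e-4) / ((0.475)²·(0.282)) = 9.25e-6
Q_c = 9.25e-6 < K_c = 6.41e-5, so the forward reaction proceeds.

toward products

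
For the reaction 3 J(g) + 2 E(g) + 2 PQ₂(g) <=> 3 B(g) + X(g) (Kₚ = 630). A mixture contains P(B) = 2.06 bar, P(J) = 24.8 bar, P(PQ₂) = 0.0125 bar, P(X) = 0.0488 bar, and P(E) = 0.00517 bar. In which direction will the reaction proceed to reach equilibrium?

Qₚ = P(B)³·P(X) / (P(J)³·P(E)²·P(PQ₂)²) = (2.06)³·(0.0488) / ((24.8)³·(0.00517)²·(0.0125)²) = 6700
Qₚ = 6700 > Kₚ = 630, so the reverse reaction proceeds.

in the reverse direction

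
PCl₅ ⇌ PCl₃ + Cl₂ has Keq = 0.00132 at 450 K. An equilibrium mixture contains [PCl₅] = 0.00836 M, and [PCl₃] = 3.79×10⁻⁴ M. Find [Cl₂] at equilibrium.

[Cl₂] = 0.0291 M

At equilibrium, Keq = [PCl₃]·[Cl₂] / [PCl₅] = 0.00132.
(3.79×10⁻⁴)·([Cl₂]) / (0.00836) = 0.00132
[Cl₂] = 0.0291 M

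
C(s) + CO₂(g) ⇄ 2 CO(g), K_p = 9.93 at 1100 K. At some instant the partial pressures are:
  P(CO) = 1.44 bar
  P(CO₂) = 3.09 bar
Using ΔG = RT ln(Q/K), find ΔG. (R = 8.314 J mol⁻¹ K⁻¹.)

ΔG = -24.6 kJ/mol

(C is a pure solid — omitted from Q_p.)
Q_p = P(CO)² / P(CO₂) = (1.44)² / (3.09) = 0.671
ΔG = RT ln(Q_p/K_p) = (8.314 J mol⁻¹ K⁻¹)(1100 K) × ln(0.671/9.93)
   = (9.145 kJ/mol)(-2.695) = -24.6 kJ/mol
ΔG < 0, so the forward reaction is spontaneous (proceeds forward).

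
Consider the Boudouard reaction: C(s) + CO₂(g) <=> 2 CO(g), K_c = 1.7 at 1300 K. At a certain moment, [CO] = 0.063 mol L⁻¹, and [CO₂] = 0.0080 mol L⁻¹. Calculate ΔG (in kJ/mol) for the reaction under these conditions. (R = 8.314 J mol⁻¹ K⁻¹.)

(C is a pure solid — omitted from Q_c.)
Q_c = [CO]² / [CO₂] = (0.063)² / (0.0080) = 0.496
ΔG = RT ln(Q_c/K_c) = (8.314 J mol⁻¹ K⁻¹)(1300 K) × ln(0.496/1.7)
   = (10.81 kJ/mol)(-1.232) = -13.3 kJ/mol
ΔG < 0, so the forward reaction is spontaneous (proceeds forward).

ΔG = -13.3 kJ/mol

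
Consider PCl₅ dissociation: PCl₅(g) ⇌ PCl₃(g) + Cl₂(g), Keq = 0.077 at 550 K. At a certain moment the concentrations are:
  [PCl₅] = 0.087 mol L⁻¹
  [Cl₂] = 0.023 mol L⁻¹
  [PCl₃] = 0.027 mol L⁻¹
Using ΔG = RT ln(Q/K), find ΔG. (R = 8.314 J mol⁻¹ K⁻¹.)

ΔG = -10.9 kJ/mol

Q = [PCl₃]·[Cl₂] / [PCl₅] = (0.027)·(0.023) / (0.087) = 0.00714
ΔG = RT ln(Q/Keq) = (8.314 J mol⁻¹ K⁻¹)(550 K) × ln(0.00714/0.077)
   = (4.573 kJ/mol)(-2.378) = -10.9 kJ/mol
ΔG < 0, so the forward reaction is spontaneous (proceeds forward).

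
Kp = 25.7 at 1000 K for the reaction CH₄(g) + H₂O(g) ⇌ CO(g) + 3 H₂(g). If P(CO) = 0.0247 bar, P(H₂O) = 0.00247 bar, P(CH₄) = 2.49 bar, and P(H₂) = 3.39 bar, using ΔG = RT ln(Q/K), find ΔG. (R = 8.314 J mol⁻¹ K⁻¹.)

Qp = P(CO)·P(H₂)³ / (P(CH₄)·P(H₂O)) = (0.0247)·(3.39)³ / ((2.49)·(0.00247)) = 156
ΔG = RT ln(Qp/Kp) = (8.314 J mol⁻¹ K⁻¹)(1000 K) × ln(156/25.7)
   = (8.314 kJ/mol)(1.803) = 15.0 kJ/mol
ΔG > 0, so the forward reaction is non-spontaneous (proceeds in reverse).

ΔG = 15.0 kJ/mol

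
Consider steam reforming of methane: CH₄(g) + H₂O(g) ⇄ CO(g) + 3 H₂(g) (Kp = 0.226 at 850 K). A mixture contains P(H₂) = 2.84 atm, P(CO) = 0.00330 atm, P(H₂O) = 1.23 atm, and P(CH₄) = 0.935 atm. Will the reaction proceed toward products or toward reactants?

toward products

Qp = P(CO)·P(H₂)³ / (P(CH₄)·P(H₂O)) = (0.00330)·(2.84)³ / ((0.935)·(1.23)) = 0.0657
Qp = 0.0657 < Kp = 0.226, so the forward reaction proceeds.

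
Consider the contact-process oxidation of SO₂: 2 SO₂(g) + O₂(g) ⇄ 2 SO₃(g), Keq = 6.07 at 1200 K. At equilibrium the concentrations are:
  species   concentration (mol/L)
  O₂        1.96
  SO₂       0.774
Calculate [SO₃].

At equilibrium, Keq = [SO₃]² / ([SO₂]²·[O₂]) = 6.07.
([SO₃])² / ((0.774)²·(1.96)) = 6.07
[SO₃]² = 7.13 ⇒ [SO₃] = 2.67 mol/L

[SO₃] = 2.67 mol/L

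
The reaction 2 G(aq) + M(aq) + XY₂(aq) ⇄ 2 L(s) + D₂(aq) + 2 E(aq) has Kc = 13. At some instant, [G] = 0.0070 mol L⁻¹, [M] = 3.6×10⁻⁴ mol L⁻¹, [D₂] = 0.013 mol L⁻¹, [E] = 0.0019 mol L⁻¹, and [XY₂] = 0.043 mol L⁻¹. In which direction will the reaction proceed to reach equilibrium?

(L is a pure solid — omitted from Qc.)
Qc = [D₂]·[E]² / ([G]²·[M]·[XY₂]) = (0.013)·(0.0019)² / ((0.0070)²·(3.6×10⁻⁴)·(0.043)) = 62
Qc = 62 > Kc = 13, so the reverse reaction proceeds.

to the left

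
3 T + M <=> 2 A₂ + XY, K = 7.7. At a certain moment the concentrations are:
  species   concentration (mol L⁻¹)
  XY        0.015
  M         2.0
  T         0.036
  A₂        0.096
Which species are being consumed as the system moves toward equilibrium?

Q = [A₂]²·[XY] / ([T]³·[M]) = (0.096)²·(0.015) / ((0.036)³·(2.0)) = 1.5
Q = 1.5 < K = 7.7: net forward reaction.

T, M (reactants)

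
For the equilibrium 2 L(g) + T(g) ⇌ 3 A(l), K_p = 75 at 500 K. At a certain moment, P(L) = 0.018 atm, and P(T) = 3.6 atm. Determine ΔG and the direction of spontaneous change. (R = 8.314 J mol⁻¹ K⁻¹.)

ΔG = 10.1 kJ/mol; the forward reaction is non-spontaneous

(A is a pure liquid — omitted from Q_p.)
Q_p = 1 / (P(L)²·P(T)) = 1 / ((0.018)²·(3.6)) = 857
ΔG = RT ln(Q_p/K_p) = (8.314 J mol⁻¹ K⁻¹)(500 K) × ln(857/75)
   = (4.157 kJ/mol)(2.436) = 10.1 kJ/mol
ΔG > 0, so the forward reaction is non-spontaneous (proceeds in reverse).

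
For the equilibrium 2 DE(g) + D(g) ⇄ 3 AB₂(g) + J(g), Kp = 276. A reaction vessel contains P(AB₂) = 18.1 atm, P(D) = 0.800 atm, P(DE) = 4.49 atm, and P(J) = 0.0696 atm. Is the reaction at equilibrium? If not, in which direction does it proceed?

toward products

Qp = P(AB₂)³·P(J) / (P(DE)²·P(D)) = (18.1)³·(0.0696) / ((4.49)²·(0.800)) = 25.6
Qp = 25.6 < Kp = 276, so the forward reaction proceeds.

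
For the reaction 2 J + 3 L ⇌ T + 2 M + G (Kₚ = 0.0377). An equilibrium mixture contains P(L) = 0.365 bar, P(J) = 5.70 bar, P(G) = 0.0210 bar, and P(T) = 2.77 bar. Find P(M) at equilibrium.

P(M) = 1.01 bar

At equilibrium, Kₚ = P(T)·P(M)²·P(G) / (P(J)²·P(L)³) = 0.0377.
(2.77)·(P(M))²·(0.0210) / ((5.70)²·(0.365)³) = 0.0377
P(M)² = 1.02 ⇒ P(M) = 1.01 bar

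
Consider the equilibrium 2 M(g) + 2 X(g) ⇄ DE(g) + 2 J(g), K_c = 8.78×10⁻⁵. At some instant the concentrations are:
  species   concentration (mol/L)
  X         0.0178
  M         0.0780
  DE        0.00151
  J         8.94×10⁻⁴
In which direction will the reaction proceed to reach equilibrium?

Q_c = [DE]·[J]² / ([M]²·[X]²) = (0.00151)·(8.94×10⁻⁴)² / ((0.0780)²·(0.0178)²) = 6.26×10⁻⁴
Q_c = 6.26×10⁻⁴ > K_c = 8.78×10⁻⁵, so the reverse reaction proceeds.

to the left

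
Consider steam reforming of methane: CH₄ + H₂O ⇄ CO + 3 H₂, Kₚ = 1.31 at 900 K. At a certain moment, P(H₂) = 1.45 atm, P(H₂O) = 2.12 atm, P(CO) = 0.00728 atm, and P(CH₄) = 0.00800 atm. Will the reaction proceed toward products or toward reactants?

neither direction; the system is at equilibrium

Qₚ = P(CO)·P(H₂)³ / (P(CH₄)·P(H₂O)) = (0.00728)·(1.45)³ / ((0.00800)·(2.12)) = 1.31
Qₚ = 1.31 = Kₚ, so the system is already at equilibrium.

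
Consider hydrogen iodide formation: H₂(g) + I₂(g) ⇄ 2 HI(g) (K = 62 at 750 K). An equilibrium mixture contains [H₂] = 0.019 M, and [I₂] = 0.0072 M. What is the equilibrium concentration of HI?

[HI] = 0.092 M

At equilibrium, K = [HI]² / ([H₂]·[I₂]) = 62.
([HI])² / ((0.019)·(0.0072)) = 62
[HI]² = 0.00848 ⇒ [HI] = 0.092 M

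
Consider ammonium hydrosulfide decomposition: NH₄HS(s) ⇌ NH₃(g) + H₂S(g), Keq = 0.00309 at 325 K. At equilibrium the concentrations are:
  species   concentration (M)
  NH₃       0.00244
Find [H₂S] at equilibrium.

[H₂S] = 1.27 M

(NH₄HS is a pure solid — omitted from Keq.)
At equilibrium, Keq = [NH₃]·[H₂S] = 0.00309.
(0.00244)·([H₂S]) = 0.00309
[H₂S] = 1.27 M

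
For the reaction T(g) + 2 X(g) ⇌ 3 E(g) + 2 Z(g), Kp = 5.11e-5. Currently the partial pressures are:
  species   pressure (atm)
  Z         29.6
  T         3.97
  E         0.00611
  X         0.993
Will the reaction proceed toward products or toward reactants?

at equilibrium

Qp = P(E)³·P(Z)² / (P(T)·P(X)²) = (0.00611)³·(29.6)² / ((3.97)·(0.993)²) = 5.11e-5
Qp = 5.11e-5 = Kp, so the system is already at equilibrium.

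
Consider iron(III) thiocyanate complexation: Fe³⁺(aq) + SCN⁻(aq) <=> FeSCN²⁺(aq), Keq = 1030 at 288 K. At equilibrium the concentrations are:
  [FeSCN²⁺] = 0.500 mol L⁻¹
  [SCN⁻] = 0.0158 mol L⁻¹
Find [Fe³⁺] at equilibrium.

[Fe³⁺] = 0.0307 mol L⁻¹

At equilibrium, Keq = [FeSCN²⁺] / ([Fe³⁺]·[SCN⁻]) = 1030.
(0.500) / (([Fe³⁺])·(0.0158)) = 1030
[Fe³⁺] = 0.0307 mol L⁻¹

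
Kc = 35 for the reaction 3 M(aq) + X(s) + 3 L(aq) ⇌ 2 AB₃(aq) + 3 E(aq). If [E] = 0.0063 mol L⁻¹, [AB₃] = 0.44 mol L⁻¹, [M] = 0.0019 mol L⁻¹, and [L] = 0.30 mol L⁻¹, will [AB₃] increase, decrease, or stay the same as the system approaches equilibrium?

(X is a pure solid — omitted from Qc.)
Qc = [AB₃]²·[E]³ / ([M]³·[L]³) = (0.44)²·(0.0063)³ / ((0.0019)³·(0.30)³) = 260
Qc = 260 > Kc = 35: net reverse reaction.
AB₃ is a product, so it decreases.

decrease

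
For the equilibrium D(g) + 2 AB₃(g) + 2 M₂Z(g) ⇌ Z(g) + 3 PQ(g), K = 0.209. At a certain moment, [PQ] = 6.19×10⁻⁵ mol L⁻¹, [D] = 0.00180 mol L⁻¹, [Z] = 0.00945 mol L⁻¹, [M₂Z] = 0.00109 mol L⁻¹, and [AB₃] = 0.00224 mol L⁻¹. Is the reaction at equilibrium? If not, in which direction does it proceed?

Q = [Z]·[PQ]³ / ([D]·[AB₃]²·[M₂Z]²) = (0.00945)·(6.19×10⁻⁵)³ / ((0.00180)·(0.00224)²·(0.00109)²) = 0.209
Q = 0.209 = K, so the system is already at equilibrium.

no net change (already at equilibrium)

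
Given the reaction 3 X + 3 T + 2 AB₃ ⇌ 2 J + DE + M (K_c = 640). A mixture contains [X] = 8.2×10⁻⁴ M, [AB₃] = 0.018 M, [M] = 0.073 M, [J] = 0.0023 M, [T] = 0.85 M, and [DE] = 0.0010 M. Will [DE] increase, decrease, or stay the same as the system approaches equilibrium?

decrease

Q_c = [J]²·[DE]·[M] / ([X]³·[T]³·[AB₃]²) = (0.0023)²·(0.0010)·(0.073) / ((8.2×10⁻⁴)³·(0.85)³·(0.018)²) = 3500
Q_c = 3500 > K_c = 640: net reverse reaction.
DE is a product, so it decreases.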